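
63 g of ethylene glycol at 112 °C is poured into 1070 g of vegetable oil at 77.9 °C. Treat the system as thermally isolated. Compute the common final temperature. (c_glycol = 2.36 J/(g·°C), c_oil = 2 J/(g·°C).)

T_f ≈ 80.1 °C

T_f = Σ m_i c_i T_i / Σ m_i c_i:
T_f = (148.68·112 + 2140·77.9) / (148.68 + 2140)
    = 183358 / 2288.7 ≈ 80.12 °C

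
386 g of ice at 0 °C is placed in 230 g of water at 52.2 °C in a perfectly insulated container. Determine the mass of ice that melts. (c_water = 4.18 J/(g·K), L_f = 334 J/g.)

m_melted ≈ 150 g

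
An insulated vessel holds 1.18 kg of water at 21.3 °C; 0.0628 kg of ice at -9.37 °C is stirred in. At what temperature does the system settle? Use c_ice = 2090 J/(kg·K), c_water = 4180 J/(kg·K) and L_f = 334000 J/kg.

T_f ≈ 15.9 °C

Conservation of energy gives ΣQ = 0:
warm ice to 0 °C: 0.0628×2090×(0 − (-9.37)) = 1229.8; latent heat to melt: 0.0628×334000 = 20975; warm the meltwater: 262.5 T; water cools: 1.18×4180×(T − 21.3) = 4932.4(T − 21.3)
5194.9 T = 105060 − 22205 = 82855
T ≈ 15.95 °C (positive, so assuming full melt was valid).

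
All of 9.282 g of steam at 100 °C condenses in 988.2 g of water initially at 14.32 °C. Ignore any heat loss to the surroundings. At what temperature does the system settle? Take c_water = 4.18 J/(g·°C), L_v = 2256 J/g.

Energy conservation, ΣQ = 0:
steam→water at 100 °C releases m L_v = 9.282×2256 = 20940; condensate cools 100→T: 9.282×4.18×(T − 100) = 38.8(T − 100); original water: 4130.7(T − 14.32)
4169.5 T = 20940 + 3879.9 + 59151 = 83971
T ≈ 20.14 °C, under the boiling point, so the assumption holds.

T_f ≈ 20.1 °C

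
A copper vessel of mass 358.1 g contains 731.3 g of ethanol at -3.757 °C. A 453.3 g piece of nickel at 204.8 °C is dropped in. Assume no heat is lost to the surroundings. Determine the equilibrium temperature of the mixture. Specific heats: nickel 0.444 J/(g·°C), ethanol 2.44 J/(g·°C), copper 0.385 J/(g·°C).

T_f is the heat-capacity-weighted average of the initial temperatures:
T_f = (201.27·204.8 + 1784.4·(-3.757) + 137.87·(-3.757)) / (201.27 + 1784.4 + 137.87)
    = 33997 / 2123.5 ≈ 16.01 °C

T_f ≈ 16.0 °C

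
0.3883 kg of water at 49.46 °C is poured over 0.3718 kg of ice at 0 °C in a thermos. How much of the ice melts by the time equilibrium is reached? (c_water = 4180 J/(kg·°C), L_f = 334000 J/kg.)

Water can give up m c ΔT = 0.3883·4180·49.46 = 80278 J before reaching 0 °C.
Fully melting the ice requires m_ice L_f = 0.3718·334000 = 124181 J.
Since 80278 < 124181 J, not all the ice melts; equilibrium is at 0 °C.
Mass melted = 80278/334000 ≈ 0.2404 kg.

m_melted ≈ 0.24 kg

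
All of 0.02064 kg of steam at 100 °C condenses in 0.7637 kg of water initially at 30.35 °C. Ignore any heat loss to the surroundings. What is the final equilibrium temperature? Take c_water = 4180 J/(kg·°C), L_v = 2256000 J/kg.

T_f ≈ 46.4 °C

Sum of m c ΔT and latent-heat terms is zero:
latent heat released on condensation: 0.02064·2256000 = 46564; condensed water 100 °C→T: 86.28(T − 100); original water: 3192.3(T − 30.35)
3278.5 T = 46564 + 8627.5 + 96885 = 152077
T ≈ 46.39 °C, under the boiling point, so the assumption holds.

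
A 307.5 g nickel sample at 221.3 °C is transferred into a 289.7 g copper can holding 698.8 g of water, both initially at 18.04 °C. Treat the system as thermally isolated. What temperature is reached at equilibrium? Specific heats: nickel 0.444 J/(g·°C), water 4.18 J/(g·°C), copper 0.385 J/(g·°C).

Heat gained plus heat lost sum to zero:
307.5·0.444·(T − 221.3) + 698.8·4.18·(T − 18.04) + 289.7·0.385·(T − 18.04) = 0
136.53(T − 221.3) + 2921(T − 18.04) + 111.53(T − 18.04) = 0
(136.53 + 2921 + 111.53) T = 136.53·221.3 + 2921·18.04 + 111.53·18.04
T ≈ 26.80 °C

T_f ≈ 26.8 °C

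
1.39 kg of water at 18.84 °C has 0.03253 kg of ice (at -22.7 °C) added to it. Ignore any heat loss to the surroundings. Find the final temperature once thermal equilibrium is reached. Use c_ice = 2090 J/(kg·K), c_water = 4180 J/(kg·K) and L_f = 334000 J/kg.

T_f ≈ 16.3 °C

Let T be the final temperature. ΣQ_i = 0:
warm ice to 0 °C: 0.03253×2090×(0 − (-22.7)) = 1543.3
  fusion: m_ice L_f = 0.03253×334000 = 10865
  meltwater 0→T: 0.03253×4180×T = 135.98 T
  water cools: 1.39×4180×(T − 18.84) = 5810.2(T − 18.84)
5946.2 T = 109464 − 12408 = 97056
T ≈ 16.32 °C — above 0 °C, consistent with complete melting.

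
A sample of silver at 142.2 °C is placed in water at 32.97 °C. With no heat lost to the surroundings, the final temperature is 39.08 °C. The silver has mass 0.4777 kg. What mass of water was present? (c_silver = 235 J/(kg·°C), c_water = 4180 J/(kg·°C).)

m ≈ 0.453 kg

Conservation of energy gives ΣQ = 0:
0.4777×235×(39.08 − 142.2) + m×4180×(39.08 − 32.97) = 0
25540 m = 11576
m = 11576/25540 ≈ 0.4533 kg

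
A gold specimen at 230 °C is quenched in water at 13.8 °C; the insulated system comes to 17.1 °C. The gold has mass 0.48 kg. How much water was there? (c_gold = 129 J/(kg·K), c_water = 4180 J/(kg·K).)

|Q_gold| = |Q_water|:
0.48×129×(230 − 17.1) = m×4180×(17.1 − 13.8)
13794 m = 13183  ⇒  m ≈ 0.9557 kg

m ≈ 0.956 kg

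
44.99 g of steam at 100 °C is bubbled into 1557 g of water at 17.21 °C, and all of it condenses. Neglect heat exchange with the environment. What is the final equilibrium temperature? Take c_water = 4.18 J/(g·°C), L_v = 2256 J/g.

Let T be the final temperature. ΣQ_i = 0:
condense steam: −44.99·2256 = −101497; condensed water 100 °C→T: 188.06(T − 100); water warms: 1557·4.18·(T − 17.21) = 6508.3(T − 17.21)
6696.3 T = 101497 + 18806 + 112007 = 232310
T ≈ 34.69 °C — below 100 °C, confirming all the steam condensed.

T_f ≈ 34.7 °C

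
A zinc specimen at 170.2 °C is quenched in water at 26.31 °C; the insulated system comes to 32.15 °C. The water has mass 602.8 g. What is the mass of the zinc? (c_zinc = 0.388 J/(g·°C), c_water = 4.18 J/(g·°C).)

m ≈ 275 g

Heat lost by the zinc = heat gained by the water:
m·0.388·(170.2 − 32.15) = 602.8·4.18·(32.15 − 26.31)
53.56 m = 14715  ⇒  m ≈ 274.7 g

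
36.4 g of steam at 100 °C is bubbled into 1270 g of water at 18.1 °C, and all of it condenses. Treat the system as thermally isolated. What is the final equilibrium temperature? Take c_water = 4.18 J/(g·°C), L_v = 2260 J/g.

Conservation of energy gives ΣQ = 0:
steam→water at 100 °C releases m L_v = 36.4·2260 = 82264
  condensate cools 100→T: 36.4·4.18·(T − 100) = 152.15(T − 100)
  original water: 5308.6(T − 18.1)
5460.8 T = 82264 + 15215 + 96086 = 193565
T ≈ 35.45 °C — below 100 °C, confirming all the steam condensed.

T_f ≈ 35.4 °C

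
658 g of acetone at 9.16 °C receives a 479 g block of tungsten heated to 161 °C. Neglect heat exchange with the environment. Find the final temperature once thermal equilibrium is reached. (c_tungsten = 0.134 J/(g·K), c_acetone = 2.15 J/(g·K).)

T_f ≈ 15.8 °C

T_f = Σ m_i c_i T_i / Σ m_i c_i:
T_f = (64.19*161 + 1414.7*9.16) / (64.19 + 1414.7)
    = 23293 / 1478.9 ≈ 15.75 °C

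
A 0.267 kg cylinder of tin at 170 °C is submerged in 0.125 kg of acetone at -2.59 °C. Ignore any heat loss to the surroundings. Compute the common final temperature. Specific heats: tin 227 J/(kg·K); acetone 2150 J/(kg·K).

Let T be the final temperature. ΣQ_i = 0:
0.267*227*(T − 170) + 0.125*2150*(T − (-2.59)) = 0
329.36 T = 9607.5
T = 9607.5 / 329.36 = 29.2 °C

T_f ≈ 29.2 °C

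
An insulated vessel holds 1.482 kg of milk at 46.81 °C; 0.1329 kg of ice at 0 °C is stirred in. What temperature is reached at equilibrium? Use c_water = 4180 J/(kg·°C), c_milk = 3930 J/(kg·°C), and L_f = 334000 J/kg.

T_f ≈ 35.8 °C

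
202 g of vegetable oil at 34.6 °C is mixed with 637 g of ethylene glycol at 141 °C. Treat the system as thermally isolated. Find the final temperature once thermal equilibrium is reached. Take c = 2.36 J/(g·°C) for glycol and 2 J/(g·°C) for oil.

Heat gained plus heat lost sum to zero:
637×2.36×(T − 141) + 202×2×(T − 34.6) = 0
1907.3 T = 225947
T ≈ 118.46 °C

T_f ≈ 118.5 °C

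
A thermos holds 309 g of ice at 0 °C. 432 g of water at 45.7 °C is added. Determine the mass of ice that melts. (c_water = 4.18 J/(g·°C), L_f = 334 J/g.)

m_melted ≈ 247 g

Cooling the water to 0 °C releases 432×4.18×45.7 = 82523 J.
To melt every bit of ice: 309×334 = 103206 J.
That's not enough to melt it all — equilibrium is at 0 °C with ice remaining.
m_melt = 82523 / L_f = 247.1 g.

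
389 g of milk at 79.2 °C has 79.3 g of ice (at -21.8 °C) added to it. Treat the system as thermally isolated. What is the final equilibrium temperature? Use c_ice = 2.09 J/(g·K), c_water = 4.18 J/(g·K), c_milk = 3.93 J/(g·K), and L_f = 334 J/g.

T_f ≈ 48.9 °C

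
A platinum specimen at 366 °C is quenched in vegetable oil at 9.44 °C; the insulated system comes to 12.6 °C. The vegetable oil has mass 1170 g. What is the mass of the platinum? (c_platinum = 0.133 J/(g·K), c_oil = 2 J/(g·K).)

|Q_platinum| = |Q_oil|:
m×0.133×(366 − 12.6) = 1170×2×(12.6 − 9.44)
47 m = 7394.4  ⇒  m ≈ 157.3 g

m ≈ 157 g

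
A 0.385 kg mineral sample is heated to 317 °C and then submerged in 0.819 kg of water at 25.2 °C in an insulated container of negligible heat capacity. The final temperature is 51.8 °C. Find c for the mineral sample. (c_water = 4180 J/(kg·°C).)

m_s c (T_s − T_f) = m_water c_water (T_f − T_0):
0.385·c·(317 − 51.8) = 0.819·4180·(51.8 − 25.2)
102.1 c = 91063  ⇒  c ≈ 891.9 J/(kg·°C)

c ≈ 892 J/(kg·°C)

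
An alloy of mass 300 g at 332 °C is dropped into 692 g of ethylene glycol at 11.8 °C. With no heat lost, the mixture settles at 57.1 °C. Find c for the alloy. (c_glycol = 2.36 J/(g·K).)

Heat lost by the alloy = heat gained by the glycol:
300×c×(332 − 57.1) = 692×2.36×(57.1 − 11.8)
82470 c = 73980  ⇒  c ≈ 0.8971 J/(g·K)

c ≈ 0.897 J/(g·K)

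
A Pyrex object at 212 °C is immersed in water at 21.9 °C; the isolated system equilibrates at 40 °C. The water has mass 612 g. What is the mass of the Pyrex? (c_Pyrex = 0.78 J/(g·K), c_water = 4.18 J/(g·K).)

|Q_Pyrex| = |Q_water|:
m×0.78×(212 − 40) = 612×4.18×(40 − 21.9)
134.16 m = 46303  ⇒  m ≈ 345.1 g

m ≈ 345 g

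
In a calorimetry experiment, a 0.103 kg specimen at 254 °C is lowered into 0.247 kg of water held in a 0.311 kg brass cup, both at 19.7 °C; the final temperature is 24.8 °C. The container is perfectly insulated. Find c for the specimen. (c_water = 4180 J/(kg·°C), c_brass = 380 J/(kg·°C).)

c ≈ 249 J/(kg·°C)

Energy conservation, ΣQ = 0:
0.103·c·(24.8 − 254) + 0.247·4180·(24.8 − 19.7) + 0.311·380·(24.8 − 19.7) = 0
-23.61 c = -5868.3
c = -5868.3/-23.61 ≈ 248.6 J/(kg·°C)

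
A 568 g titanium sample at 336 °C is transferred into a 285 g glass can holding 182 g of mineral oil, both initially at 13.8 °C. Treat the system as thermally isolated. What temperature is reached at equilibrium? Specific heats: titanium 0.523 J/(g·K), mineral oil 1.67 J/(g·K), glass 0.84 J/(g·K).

Net heat exchanged in the isolated system is zero:
568*0.523*(T − 336) + 182*1.67*(T − 13.8) + 285*0.84*(T − 13.8) = 0
840.4 T = 107312
T ≈ 127.69 °C

T_f ≈ 127.7 °C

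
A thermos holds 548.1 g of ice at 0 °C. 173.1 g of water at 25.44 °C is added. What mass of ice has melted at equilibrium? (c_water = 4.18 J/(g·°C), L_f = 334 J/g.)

Cooling the water to 0 °C releases 173.1·4.18·25.44 = 18407 J.
Fully melting the ice requires m_ice L_f = 548.1·334 = 183065 J.
That's not enough to melt it all — equilibrium is at 0 °C with ice remaining.
m_melt = 18407 / L_f = 55.11 g.

m_melted ≈ 55.1 g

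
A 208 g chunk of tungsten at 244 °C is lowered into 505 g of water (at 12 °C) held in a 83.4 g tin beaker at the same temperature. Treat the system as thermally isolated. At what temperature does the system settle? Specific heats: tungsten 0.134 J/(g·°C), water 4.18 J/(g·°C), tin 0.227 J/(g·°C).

T_f ≈ 15.0 °C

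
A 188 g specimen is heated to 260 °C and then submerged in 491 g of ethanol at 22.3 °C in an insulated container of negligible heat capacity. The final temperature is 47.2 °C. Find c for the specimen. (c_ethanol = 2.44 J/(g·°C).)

c ≈ 0.746 J/(g·°C)

Setting the total heat transfer to zero:
188·c·(47.2 − 260) + 491·2.44·(47.2 − 22.3) = 0
-40006 c = -29831
c = -29831/-40006 ≈ 0.7457 J/(g·°C)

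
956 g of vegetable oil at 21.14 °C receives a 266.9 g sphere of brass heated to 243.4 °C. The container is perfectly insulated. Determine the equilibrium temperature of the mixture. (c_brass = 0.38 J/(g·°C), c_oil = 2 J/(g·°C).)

Net heat exchanged in the isolated system is zero:
266.9·0.38·(T − 243.4) + 956·2·(T − 21.14) = 0
2013.4 T = 65106
T ≈ 32.34 °C

T_f ≈ 32.3 °C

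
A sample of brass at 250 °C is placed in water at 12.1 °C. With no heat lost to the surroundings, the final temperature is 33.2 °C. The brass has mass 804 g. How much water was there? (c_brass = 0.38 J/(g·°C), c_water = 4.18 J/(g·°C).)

|Q_brass| = |Q_water|:
804·0.38·(250 − 33.2) = m·4.18·(33.2 − 12.1)
88.2 m = 66237  ⇒  m ≈ 751 g

m ≈ 751 g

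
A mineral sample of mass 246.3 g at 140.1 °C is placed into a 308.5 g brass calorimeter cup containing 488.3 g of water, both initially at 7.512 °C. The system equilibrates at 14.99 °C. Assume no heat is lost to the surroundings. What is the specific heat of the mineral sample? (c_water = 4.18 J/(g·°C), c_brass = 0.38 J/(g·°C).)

Energy conservation, ΣQ = 0:
246.3×c×(14.99 − 140.1) + 488.3×4.18×(14.99 − 7.512) + 308.5×0.38×(14.99 − 7.512) = 0
-30815 c = -16140
c = -16140/-30815 ≈ 0.5238 J/(g·°C)

c ≈ 0.524 J/(g·°C)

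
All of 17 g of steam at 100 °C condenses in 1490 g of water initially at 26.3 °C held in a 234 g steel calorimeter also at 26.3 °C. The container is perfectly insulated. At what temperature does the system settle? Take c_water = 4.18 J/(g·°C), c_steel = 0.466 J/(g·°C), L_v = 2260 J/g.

T_f ≈ 33.1 °C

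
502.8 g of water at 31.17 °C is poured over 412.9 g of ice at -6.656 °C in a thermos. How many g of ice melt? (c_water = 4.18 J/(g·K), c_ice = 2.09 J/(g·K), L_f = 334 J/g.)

m_melted ≈ 179 g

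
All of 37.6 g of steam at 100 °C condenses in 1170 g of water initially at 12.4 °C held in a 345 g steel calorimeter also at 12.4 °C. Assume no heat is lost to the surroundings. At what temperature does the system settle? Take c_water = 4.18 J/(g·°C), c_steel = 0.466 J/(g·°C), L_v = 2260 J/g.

Net heat exchanged in the isolated system is zero:
steam→water at 100 °C releases m L_v = 37.6×2260 = 84976
  condensed water 100 °C→T: 157.17(T − 100)
  original water: 4890.6(T − 12.4)
  steel cup: 345×0.466×(T − 12.4) = 160.77(T − 12.4)
5208.5 T = 84976 + 15717 + 62637 = 163330
T ≈ 31.36 °C — below 100 °C, confirming all the steam condensed.

T_f ≈ 31.4 °C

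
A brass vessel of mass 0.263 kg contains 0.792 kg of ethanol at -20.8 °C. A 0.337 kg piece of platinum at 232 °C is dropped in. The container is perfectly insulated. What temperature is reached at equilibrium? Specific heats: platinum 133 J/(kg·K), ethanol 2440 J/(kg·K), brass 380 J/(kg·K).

With ΣQ=0 the equilibrium temperature is the m·c-weighted mean:
T_f = (44.82·232 + 1932.5·(-20.8) + 99.94·(-20.8)) / (44.82 + 1932.5 + 99.94)
    = -31876 / 2077.2 ≈ -15.35 °C

T_f ≈ -15.3 °C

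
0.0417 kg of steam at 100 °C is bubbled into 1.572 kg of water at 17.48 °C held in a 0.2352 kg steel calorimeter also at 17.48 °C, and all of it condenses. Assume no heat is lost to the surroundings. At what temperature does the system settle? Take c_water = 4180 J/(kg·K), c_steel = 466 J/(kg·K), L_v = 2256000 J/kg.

Net heat exchanged in the isolated system is zero:
latent heat released on condensation: 0.0417·2256000 = 94075
  condensed water 100 °C→T: 174.31(T − 100)
  original water: 6571(T − 17.48)
  cup: 109.6(T − 17.48)
6854.9 T = 94075 + 17431 + 116776 = 228282
T ≈ 33.30 °C, under the boiling point, so the assumption holds.

T_f ≈ 33.3 °C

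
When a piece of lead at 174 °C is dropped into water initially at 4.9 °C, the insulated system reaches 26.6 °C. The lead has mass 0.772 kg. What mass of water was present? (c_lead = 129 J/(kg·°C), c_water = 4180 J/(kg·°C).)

m ≈ 0.162 kg

Heat lost by the lead = heat gained by the water:
0.772·129·(174 − 26.6) = m·4180·(26.6 − 4.9)
90706 m = 14679  ⇒  m ≈ 0.1618 kg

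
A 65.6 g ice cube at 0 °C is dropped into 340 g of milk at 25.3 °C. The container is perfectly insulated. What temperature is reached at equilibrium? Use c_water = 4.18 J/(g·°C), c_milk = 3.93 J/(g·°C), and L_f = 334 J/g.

Net heat exchanged in the isolated system is zero:
latent heat to melt: 65.6×334 = 21910
  meltwater 0→T: 65.6×4.18×T = 274.21 T
  milk cools: 340×3.93×(T − 25.3) = 1336.2(T − 25.3)
1610.4 T = 33806 − 21910 = 11895
T ≈ 7.39 °C (positive, so assuming full melt was valid).

T_f ≈ 7.4 °C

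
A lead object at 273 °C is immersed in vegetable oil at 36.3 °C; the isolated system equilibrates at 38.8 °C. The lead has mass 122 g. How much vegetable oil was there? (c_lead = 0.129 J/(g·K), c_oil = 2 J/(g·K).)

|Q_lead| = |Q_oil|:
122×0.129×(273 − 38.8) = m×2×(38.8 − 36.3)
5 m = 3685.8  ⇒  m ≈ 737.2 g

m ≈ 737 g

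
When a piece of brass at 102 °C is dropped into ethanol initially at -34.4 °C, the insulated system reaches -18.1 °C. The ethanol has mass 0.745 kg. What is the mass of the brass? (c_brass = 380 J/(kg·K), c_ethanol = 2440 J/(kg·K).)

m ≈ 0.649 kg

Net heat exchanged in the isolated system is zero:
m×380×(-18.1 − 102) + 0.745×2440×(-18.1 − (-34.4)) = 0
-45638 m = -29630
m = -29630/-45638 ≈ 0.6492 kg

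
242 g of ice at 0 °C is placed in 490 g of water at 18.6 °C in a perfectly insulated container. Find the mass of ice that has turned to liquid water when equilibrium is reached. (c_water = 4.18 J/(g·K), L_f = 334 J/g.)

Water can give up m c ΔT = 490×4.18×18.6 = 38097 J before reaching 0 °C.
Fully melting the ice requires m_ice L_f = 242×334 = 80828 J.
That's not enough to melt it all — equilibrium is at 0 °C with ice remaining.
Mass melted = 38097/334 ≈ 114.1 g.

m_melted ≈ 114 g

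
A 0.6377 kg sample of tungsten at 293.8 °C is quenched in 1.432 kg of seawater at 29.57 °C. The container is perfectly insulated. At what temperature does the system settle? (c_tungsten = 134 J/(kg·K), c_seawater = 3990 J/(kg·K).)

Set heat shed by the hot body equal to heat absorbed by the cold body:
0.6377·134·(293.8 − T) = 1.432·3990·(T − 29.57)
85.45(293.8 − T) = 5713.7(T − 29.57)
5799.1 T = 194059  ⇒  T ≈ 33.46 °C

T_f ≈ 33.5 °C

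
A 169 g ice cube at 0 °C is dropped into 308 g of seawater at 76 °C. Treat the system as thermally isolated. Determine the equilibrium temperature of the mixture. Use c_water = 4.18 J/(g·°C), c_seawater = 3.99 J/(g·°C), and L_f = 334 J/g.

Taking heat into each body as positive, Σ m c ΔT = 0:
latent heat to melt: 169×334 = 56446; meltwater 0→T: 169×4.18×T = 706.42 T; seawater: 1228.9(T − 76)
1935.3 T = 93398 − 56446 = 36952
T ≈ 19.09 °C. Since T > 0 °C, the all-ice-melts assumption holds.

T_f ≈ 19.1 °C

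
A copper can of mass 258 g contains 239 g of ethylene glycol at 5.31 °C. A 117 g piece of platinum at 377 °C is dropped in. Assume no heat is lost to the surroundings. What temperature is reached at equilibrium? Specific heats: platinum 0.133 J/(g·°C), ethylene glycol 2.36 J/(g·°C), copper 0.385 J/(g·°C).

T_f ≈ 13.8 °C

Energy conservation, ΣQ = 0:
117·0.133·(T − 377) + 239·2.36·(T − 5.31) + 258·0.385·(T − 5.31) = 0
15.56(T − 377) + 564.04(T − 5.31) + 99.33(T − 5.31) = 0
678.93 T = 9389
T ≈ 13.83 °C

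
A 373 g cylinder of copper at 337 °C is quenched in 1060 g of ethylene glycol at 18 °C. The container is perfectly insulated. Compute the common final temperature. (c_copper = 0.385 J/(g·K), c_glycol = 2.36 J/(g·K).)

T_f ≈ 35.3 °C

With ΣQ=0 the equilibrium temperature is the m·c-weighted mean:
T_f = (143.6·337 + 2501.6·18) / (143.6 + 2501.6)
    = 93424 / 2645.2 ≈ 35.32 °C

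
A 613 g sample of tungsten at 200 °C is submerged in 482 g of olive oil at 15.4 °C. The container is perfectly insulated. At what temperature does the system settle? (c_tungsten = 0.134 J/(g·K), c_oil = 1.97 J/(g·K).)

T_f ≈ 30.1 °C

Conservation of energy gives ΣQ = 0:
613×0.134×(T − 200) + 482×1.97×(T − 15.4) = 0
(82.14 + 949.54) T = 82.14×200 + 949.54×15.4
T = 31051 / 1031.7 = 30.1 °C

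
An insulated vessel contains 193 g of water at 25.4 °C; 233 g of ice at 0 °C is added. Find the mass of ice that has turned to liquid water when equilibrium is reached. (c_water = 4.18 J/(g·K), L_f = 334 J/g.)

m_melted ≈ 61.4 g

Heat available from the water dropping to 0 °C: 193×4.18×25.4 = 20491 J.
To melt every bit of ice: 233×334 = 77822 J.
That's not enough to melt it all — equilibrium is at 0 °C with ice remaining.
m_melt = 20491 / L_f = 61.35 g.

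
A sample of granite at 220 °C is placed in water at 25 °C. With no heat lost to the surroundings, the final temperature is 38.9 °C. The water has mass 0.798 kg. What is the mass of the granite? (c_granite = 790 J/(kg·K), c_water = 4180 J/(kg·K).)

m ≈ 0.324 kg

Heat lost by the granite = heat gained by the water:
m·790·(220 − 38.9) = 0.798·4180·(38.9 − 25)
143069 m = 46365  ⇒  m ≈ 0.3241 kg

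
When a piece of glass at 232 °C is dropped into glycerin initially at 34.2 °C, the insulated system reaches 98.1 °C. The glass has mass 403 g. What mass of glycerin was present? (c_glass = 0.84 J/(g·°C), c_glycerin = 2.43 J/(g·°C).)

Net heat exchanged in the isolated system is zero:
403·0.84·(98.1 − 232) + m·2.43·(98.1 − 34.2) = 0
155.28 m = 45328
m = 45328/155.28 ≈ 291.9 g

m ≈ 292 g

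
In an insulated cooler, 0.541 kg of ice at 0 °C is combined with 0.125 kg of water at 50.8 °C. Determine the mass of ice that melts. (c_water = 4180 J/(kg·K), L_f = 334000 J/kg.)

m_melted ≈ 0.0795 kg

Cooling the water to 0 °C releases 0.125×4180×50.8 = 26543 J.
Fully melting the ice requires m_ice L_f = 0.541×334000 = 180694 J.
Since 26543 < 180694 J, not all the ice melts; equilibrium is at 0 °C.
m_melt = 26543 / L_f = 0.07947 kg.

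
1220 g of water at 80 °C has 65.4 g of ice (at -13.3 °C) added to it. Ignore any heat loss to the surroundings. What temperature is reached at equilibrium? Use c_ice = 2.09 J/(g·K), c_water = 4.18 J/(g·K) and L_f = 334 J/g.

T_f ≈ 71.5 °C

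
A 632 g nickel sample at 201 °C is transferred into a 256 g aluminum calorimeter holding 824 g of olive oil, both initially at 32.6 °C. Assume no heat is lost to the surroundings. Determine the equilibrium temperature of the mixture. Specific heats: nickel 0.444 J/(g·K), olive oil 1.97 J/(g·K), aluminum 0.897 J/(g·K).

T_f ≈ 54.7 °C

T_f is the heat-capacity-weighted average of the initial temperatures:
T_f = (280.61×201 + 1623.3×32.6 + 229.63×32.6) / (280.61 + 1623.3 + 229.63)
    = 116807 / 2133.5 ≈ 54.75 °C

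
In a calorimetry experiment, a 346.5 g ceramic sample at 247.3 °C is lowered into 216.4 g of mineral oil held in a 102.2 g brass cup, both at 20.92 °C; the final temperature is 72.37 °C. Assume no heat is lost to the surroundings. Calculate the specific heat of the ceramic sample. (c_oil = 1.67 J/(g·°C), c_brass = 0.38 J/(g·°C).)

c ≈ 0.34 J/(g·°C)

Let T be the final temperature. ΣQ_i = 0:
346.5×c×(72.37 − 247.3) + 216.4×1.67×(72.37 − 20.92) + 102.2×0.38×(72.37 − 20.92) = 0
-60613 c = -20592
c = -20592/-60613 ≈ 0.3397 J/(g·°C)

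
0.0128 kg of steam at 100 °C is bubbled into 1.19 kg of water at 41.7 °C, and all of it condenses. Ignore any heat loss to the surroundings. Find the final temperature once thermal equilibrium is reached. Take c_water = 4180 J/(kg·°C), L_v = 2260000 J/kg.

Net heat exchanged in the isolated system is zero:
latent heat released on condensation: 0.0128·2260000 = 28928; condensate cools 100→T: 0.0128·4180·(T − 100) = 53.5(T − 100); original water: 4974.2(T − 41.7)
5027.7 T = 28928 + 5350.4 + 207424 = 241703
T ≈ 48.07 °C, under the boiling point, so the assumption holds.

T_f ≈ 48.1 °C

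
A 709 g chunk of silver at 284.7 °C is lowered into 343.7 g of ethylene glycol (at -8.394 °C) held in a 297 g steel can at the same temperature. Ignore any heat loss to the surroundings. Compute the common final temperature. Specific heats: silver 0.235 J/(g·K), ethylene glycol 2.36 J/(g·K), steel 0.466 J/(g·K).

T_f ≈ 35.4 °C

Conservation of energy gives ΣQ = 0:
709·0.235·(T − 284.7) + 343.7·2.36·(T − (-8.394)) + 297·0.466·(T − (-8.394)) = 0
166.61(T − 284.7) + 811.13(T − (-8.394)) + 138.4(T − (-8.394)) = 0
(166.61 + 811.13 + 138.4) T = 166.61·284.7 + 811.13·(-8.394) + 138.4·(-8.394)
T ≈ 35.36 °C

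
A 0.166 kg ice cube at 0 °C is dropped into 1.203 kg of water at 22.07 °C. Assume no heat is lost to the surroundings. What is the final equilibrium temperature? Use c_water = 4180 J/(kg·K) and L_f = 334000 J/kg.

Let T be the final temperature. ΣQ_i = 0:
melt ice: 0.166·334000 = 55444; meltwater 0→T: 0.166·4180·T = 693.88 T; water cools: 1.203·4180·(T − 22.07) = 5028.5(T − 22.07)
5722.4 T = 110980 − 55444 = 55536
T ≈ 9.70 °C — above 0 °C, consistent with complete melting.

T_f ≈ 9.7 °C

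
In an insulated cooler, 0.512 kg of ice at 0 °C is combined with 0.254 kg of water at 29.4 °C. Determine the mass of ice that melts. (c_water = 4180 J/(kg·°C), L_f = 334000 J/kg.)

Heat available from the water dropping to 0 °C: 0.254×4180×29.4 = 31215 J.
To melt every bit of ice: 0.512×334000 = 171008 J.
31215 J < 171008 J, so only part of the ice melts and the system sits at 0 °C.
Mass melted = 31215/334000 ≈ 0.09346 kg.

m_melted ≈ 0.0935 kg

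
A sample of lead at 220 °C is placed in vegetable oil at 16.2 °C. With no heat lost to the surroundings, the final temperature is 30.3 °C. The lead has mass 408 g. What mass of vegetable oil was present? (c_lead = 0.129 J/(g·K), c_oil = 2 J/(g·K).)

m ≈ 354 g

Let T be the final temperature. ΣQ_i = 0:
408·0.129·(30.3 − 220) + m·2·(30.3 − 16.2) = 0
28.2 m = 9984.3
m = 9984.3/28.2 ≈ 354.1 g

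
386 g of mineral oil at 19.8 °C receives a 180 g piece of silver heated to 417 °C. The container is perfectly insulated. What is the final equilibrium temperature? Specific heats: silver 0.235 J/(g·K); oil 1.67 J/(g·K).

T_f ≈ 44.3 °C

Taking heat into each body as positive, Σ m c ΔT = 0:
180·0.235·(T − 417) + 386·1.67·(T − 19.8) = 0
686.92 T = 30403
T ≈ 44.26 °C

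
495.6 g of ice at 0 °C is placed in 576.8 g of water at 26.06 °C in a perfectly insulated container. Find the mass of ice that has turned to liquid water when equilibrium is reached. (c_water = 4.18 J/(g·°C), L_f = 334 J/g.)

Water can give up m c ΔT = 576.8·4.18·26.06 = 62831 J before reaching 0 °C.
Fully melting the ice requires m_ice L_f = 495.6·334 = 165530 J.
That's not enough to melt it all — equilibrium is at 0 °C with ice remaining.
m_melted·334 = 62831  ⇒  m_melted ≈ 188.1 g.

m_melted ≈ 188 g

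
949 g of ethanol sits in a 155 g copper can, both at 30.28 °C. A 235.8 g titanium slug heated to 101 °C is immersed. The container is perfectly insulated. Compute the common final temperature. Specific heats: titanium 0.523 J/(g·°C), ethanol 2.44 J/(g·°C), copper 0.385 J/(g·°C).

T_f ≈ 33.8 °C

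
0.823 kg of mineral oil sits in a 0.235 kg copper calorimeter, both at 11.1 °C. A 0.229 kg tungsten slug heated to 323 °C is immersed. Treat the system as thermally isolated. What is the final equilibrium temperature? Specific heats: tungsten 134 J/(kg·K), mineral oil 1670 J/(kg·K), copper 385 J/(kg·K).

With ΣQ=0 the equilibrium temperature is the m·c-weighted mean:
T_f = (30.69*323 + 1374.4*11.1 + 90.47*11.1) / (30.69 + 1374.4 + 90.47)
    = 26172 / 1495.6 ≈ 17.50 °C

T_f ≈ 17.5 °C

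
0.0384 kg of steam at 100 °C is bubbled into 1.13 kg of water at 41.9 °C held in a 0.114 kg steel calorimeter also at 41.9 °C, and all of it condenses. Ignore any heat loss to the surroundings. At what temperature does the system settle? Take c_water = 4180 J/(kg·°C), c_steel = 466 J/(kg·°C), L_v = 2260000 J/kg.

T_f ≈ 61.4 °C

Net heat exchanged in the isolated system is zero:
condense steam: −0.0384·2260000 = −86784; condensed water 100 °C→T: 160.51(T − 100); original water: 4723.4(T − 41.9); steel cup: 0.114·466·(T − 41.9) = 53.12(T − 41.9)
4937 T = 86784 + 16051 + 200136 = 302972
T ≈ 61.37 °C, under the boiling point, so the assumption holds.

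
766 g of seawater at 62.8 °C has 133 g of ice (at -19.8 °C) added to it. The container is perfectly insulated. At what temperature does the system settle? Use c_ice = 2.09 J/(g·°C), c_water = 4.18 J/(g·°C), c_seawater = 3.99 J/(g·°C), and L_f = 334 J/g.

T_f ≈ 39.3 °C

Net heat exchanged in the isolated system is zero:
warm ice to 0 °C: 133×2.09×(0 − (-19.8)) = 5503.8
  melt ice: 133×334 = 44422
  meltwater 0→T: 133×4.18×T = 555.94 T
  seawater: 3056.3(T − 62.8)
3612.3 T = 191938 − 49926 = 142012
T ≈ 39.31 °C — above 0 °C, consistent with complete melting.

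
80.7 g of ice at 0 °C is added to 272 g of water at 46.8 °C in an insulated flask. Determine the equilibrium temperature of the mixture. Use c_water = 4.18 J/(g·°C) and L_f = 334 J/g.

T_f ≈ 17.8 °C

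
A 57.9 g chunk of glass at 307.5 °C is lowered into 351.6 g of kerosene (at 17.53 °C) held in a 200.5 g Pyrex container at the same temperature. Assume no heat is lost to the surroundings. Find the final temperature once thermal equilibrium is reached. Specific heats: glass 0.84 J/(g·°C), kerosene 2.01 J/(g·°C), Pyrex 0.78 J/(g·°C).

With ΣQ=0 the equilibrium temperature is the m·c-weighted mean:
T_f = (48.64*307.5 + 706.72*17.53 + 156.39*17.53) / (48.64 + 706.72 + 156.39)
    = 30086 / 911.74 ≈ 33.00 °C

T_f ≈ 33.0 °C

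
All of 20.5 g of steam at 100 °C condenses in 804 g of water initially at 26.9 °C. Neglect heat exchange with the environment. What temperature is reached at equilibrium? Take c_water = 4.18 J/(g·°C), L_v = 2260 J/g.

T_f ≈ 42.2 °C

Conservation of energy gives ΣQ = 0:
condense steam: −20.5·2260 = −46330
  condensed water 100 °C→T: 85.69(T − 100)
  original water: 3360.7(T − 26.9)
3446.4 T = 46330 + 8569 + 90403 = 145302
T ≈ 42.16 °C — below 100 °C, confirming all the steam condensed.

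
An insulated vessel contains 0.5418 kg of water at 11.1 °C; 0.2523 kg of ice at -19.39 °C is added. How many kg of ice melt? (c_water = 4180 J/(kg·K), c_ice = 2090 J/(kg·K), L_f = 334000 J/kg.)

m_melted ≈ 0.0447 kg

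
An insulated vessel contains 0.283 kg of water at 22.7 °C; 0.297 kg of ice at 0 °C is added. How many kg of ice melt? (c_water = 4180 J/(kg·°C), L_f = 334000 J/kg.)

Heat available from the water dropping to 0 °C: 0.283×4180×22.7 = 26853 J.
Fully melting the ice requires m_ice L_f = 0.297×334000 = 99198 J.
Since 26853 < 99198 J, not all the ice melts; equilibrium is at 0 °C.
m_melt = 26853 / L_f = 0.0804 kg.

m_melted ≈ 0.0804 kg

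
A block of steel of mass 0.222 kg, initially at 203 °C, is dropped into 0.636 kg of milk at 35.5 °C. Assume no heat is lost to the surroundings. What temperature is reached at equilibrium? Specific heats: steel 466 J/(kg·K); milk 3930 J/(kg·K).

With ΣQ=0 the equilibrium temperature is the m·c-weighted mean:
T_f = (103.45×203 + 2499.5×35.5) / (103.45 + 2499.5)
    = 109732 / 2602.9 ≈ 42.16 °C

T_f ≈ 42.2 °C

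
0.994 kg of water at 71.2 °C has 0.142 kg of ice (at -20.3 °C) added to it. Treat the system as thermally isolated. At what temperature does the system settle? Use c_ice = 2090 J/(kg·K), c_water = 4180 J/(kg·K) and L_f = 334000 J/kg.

T_f ≈ 51.0 °C

Conservation of energy gives ΣQ = 0:
warm ice to 0 °C: 0.142×2090×(0 − (-20.3)) = 6024.6
  melt ice: 0.142×334000 = 47428
  warm the meltwater: 593.56 T
  water cools: 0.994×4180×(T − 71.2) = 4154.9(T − 71.2)
4748.5 T = 295830 − 53453 = 242378
T ≈ 51.04 °C (positive, so assuming full melt was valid).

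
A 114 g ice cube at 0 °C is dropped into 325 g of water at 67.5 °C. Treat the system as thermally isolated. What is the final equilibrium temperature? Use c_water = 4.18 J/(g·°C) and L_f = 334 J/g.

T_f ≈ 29.2 °C

Energy conservation, ΣQ = 0:
latent heat to melt: 114·334 = 38076; meltwater 0→T: 114·4.18·T = 476.52 T; water cools: 325·4.18·(T − 67.5) = 1358.5(T − 67.5)
1835 T = 91699 − 38076 = 53623
T ≈ 29.22 °C (positive, so assuming full melt was valid).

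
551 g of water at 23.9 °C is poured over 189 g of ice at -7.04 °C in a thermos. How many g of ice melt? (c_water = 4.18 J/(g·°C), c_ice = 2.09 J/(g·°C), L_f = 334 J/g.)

m_melted ≈ 156 g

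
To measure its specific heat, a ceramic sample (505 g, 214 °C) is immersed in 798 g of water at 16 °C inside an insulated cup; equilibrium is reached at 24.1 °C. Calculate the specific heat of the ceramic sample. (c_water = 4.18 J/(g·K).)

m_s c (T_s − T_f) = m_water c_water (T_f − T_0):
505×c×(214 − 24.1) = 798×4.18×(24.1 − 16)
95900 c = 27019  ⇒  c ≈ 0.2817 J/(g·K)

c ≈ 0.282 J/(g·K)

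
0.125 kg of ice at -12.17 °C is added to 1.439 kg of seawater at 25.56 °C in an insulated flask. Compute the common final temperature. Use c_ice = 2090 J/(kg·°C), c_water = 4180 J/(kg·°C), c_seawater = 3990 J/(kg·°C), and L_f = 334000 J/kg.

Energy balance with sensible and latent terms:
warm ice to 0 °C: 0.125×2090×(0 − (-12.17)) = 3179.4
  latent heat to melt: 0.125×334000 = 41750
  meltwater 0→T: 0.125×4180×T = 522.5 T
  seawater: 5741.6(T − 25.56)
6264.1 T = 146756 − 44929 = 101826
T ≈ 16.26 °C (positive, so assuming full melt was valid).

T_f ≈ 16.3 °C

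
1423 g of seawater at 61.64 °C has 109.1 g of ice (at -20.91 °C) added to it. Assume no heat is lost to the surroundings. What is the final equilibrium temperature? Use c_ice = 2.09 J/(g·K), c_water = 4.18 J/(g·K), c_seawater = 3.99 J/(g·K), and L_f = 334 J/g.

Conservation of energy gives ΣQ = 0:
warm ice to 0 °C: 109.1×2.09×(0 − (-20.91)) = 4767.9
  melt ice: 109.1×334 = 36439
  meltwater 0→T: 109.1×4.18×T = 456.04 T
  seawater cools: 1423×3.99×(T − 61.64) = 5677.8(T − 61.64)
6133.8 T = 349978 − 41207 = 308770
T ≈ 50.34 °C — above 0 °C, consistent with complete melting.

T_f ≈ 50.3 °C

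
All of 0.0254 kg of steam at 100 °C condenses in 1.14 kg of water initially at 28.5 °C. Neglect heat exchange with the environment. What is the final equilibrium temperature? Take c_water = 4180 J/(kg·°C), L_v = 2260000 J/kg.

T_f ≈ 41.8 °C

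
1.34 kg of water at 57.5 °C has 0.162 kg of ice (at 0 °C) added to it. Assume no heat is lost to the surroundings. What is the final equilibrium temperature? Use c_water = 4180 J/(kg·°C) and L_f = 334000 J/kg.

T_f ≈ 42.7 °C

Net heat exchanged in the isolated system is zero:
fusion: m_ice L_f = 0.162·334000 = 54108; meltwater 0→T: 0.162·4180·T = 677.16 T; water cools: 1.34·4180·(T − 57.5) = 5601.2(T − 57.5)
6278.4 T = 322069 − 54108 = 267961
T ≈ 42.68 °C. Since T > 0 °C, the all-ice-melts assumption holds.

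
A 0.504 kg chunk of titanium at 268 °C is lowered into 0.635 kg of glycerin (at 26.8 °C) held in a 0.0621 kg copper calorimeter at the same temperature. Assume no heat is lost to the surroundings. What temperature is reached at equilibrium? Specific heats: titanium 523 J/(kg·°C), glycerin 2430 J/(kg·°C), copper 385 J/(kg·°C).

T_f ≈ 61.5 °C

Setting the total heat transfer to zero:
0.504·523·(T − 268) + 0.635·2430·(T − 26.8) + 0.0621·385·(T − 26.8) = 0
263.59(T − 268) + 1543(T − 26.8) + 23.91(T − 26.8) = 0
(263.59 + 1543 + 23.91) T = 263.59·268 + 1543·26.8 + 23.91·26.8
T ≈ 61.53 °C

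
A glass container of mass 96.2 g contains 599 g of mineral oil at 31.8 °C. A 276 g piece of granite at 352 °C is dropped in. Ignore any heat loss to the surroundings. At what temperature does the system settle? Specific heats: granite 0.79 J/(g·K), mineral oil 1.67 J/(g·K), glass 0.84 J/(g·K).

Taking heat into each body as positive, Σ m c ΔT = 0:
276×0.79×(T − 352) + 599×1.67×(T − 31.8) + 96.2×0.84×(T − 31.8) = 0
(218.04 + 1000.3 + 80.81) T = 218.04×352 + 1000.3×31.8 + 80.81×31.8
T ≈ 85.54 °C

T_f ≈ 85.5 °C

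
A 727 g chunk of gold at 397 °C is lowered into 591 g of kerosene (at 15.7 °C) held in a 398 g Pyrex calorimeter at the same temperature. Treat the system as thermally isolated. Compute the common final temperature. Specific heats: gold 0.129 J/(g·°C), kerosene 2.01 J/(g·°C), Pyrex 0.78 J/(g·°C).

Conservation of energy gives ΣQ = 0:
727×0.129×(T − 397) + 591×2.01×(T − 15.7) + 398×0.78×(T − 15.7) = 0
93.78(T − 397) + 1187.9(T − 15.7) + 310.44(T − 15.7) = 0
1592.1 T = 60756
T = 60756 / 1592.1 = 38.2 °C

T_f ≈ 38.2 °C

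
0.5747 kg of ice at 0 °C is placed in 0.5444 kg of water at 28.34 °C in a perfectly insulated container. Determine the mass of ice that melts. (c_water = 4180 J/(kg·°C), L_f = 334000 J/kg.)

m_melted ≈ 0.193 kg

Heat available from the water dropping to 0 °C: 0.5444×4180×28.34 = 64490 J.
To melt every bit of ice: 0.5747×334000 = 191950 J.
That's not enough to melt it all — equilibrium is at 0 °C with ice remaining.
m_melted×334000 = 64490  ⇒  m_melted ≈ 0.1931 kg.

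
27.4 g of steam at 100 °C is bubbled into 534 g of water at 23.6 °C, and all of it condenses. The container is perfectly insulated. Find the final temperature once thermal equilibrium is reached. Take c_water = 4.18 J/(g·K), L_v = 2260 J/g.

T_f ≈ 53.7 °C

Taking heat into each body as positive, Σ m c ΔT = 0:
condense steam: −27.4·2260 = −61924
  condensed water 100 °C→T: 114.53(T − 100)
  original water: 2232.1(T − 23.6)
2346.7 T = 61924 + 11453 + 52678 = 126055
T ≈ 53.72 °C, under the boiling point, so the assumption holds.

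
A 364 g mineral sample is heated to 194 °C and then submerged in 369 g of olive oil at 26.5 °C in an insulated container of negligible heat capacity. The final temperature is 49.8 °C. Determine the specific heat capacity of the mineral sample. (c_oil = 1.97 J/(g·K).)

m_s c (T_s − T_f) = m_oil c_oil (T_f − T_0):
364×c×(194 − 49.8) = 369×1.97×(49.8 − 26.5)
52489 c = 16937  ⇒  c ≈ 0.3227 J/(g·K)

c ≈ 0.323 J/(g·K)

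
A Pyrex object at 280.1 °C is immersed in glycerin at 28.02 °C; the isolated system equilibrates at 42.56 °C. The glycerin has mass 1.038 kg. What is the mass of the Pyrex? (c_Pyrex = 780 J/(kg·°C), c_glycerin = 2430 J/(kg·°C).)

|Q_Pyrex| = |Q_glycerin|:
m·780·(280.1 − 42.56) = 1.038·2430·(42.56 − 28.02)
185281 m = 36675  ⇒  m ≈ 0.1979 kg

m ≈ 0.198 kg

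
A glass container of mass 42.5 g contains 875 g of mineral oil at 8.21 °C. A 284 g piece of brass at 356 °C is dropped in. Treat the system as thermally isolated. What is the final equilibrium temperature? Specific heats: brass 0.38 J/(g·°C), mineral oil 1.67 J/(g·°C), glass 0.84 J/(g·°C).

Heat gained plus heat lost sum to zero:
284×0.38×(T − 356) + 875×1.67×(T − 8.21) + 42.5×0.84×(T − 8.21) = 0
107.92(T − 356) + 1461.2(T − 8.21) + 35.7(T − 8.21) = 0
(107.92 + 1461.2 + 35.7) T = 107.92×356 + 1461.2×8.21 + 35.7×8.21
T = 50709/1604.9 ≈ 31.60 °C

T_f ≈ 31.6 °C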